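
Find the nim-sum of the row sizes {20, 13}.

25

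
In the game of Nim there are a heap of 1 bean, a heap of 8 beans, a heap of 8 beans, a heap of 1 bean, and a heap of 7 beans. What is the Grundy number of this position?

7

Write each in binary and XOR column by column:
  0001  (1)
  1000  (8)
  1000  (8)
  0001  (1)
  0111  (7)
  ----
  0111  (7)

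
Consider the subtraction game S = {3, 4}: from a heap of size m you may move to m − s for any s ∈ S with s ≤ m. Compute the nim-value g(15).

0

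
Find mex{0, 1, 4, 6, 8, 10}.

2

The values 0, 1 are all present; 2 is the first non-negative integer missing from the set.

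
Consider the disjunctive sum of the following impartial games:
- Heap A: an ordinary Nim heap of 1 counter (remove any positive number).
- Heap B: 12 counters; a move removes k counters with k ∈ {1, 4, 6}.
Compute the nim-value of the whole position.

Heap A is a plain Nim heap of size 1, so its Grundy value is 1.
For heap B, compute g(0), g(1), … with moves {1, 4, 6}:
g(0) = mex{} = 0
g(1) = mex{0} = 1
g(2) = mex{1} = 0
g(3) = mex{0} = 1
g(4) = mex{0,1} = 2
g(5) = mex{1,2} = 0
g(6) = mex{0} = 1
g(7) = mex{1} = 0
g(8) = mex{0,2} = 1
g(9) = mex{0,1} = 2
g(10) = mex{1,2} = 0
g(11) = mex{0} = 1
g(12) = mex{1} = 0
So g(12) = 0.
The value of a disjunctive sum is the nim-sum of the parts.
Combined value = 1 ⊕ 0 = 1.

1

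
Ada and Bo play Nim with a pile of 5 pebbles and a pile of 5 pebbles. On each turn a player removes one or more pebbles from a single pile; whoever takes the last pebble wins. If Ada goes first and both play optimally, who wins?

Bitwise XOR of the heap sizes:
  101  (5)
  101  (5)
  ---
  000  (0)
The nim-sum is 0, so this is a P-position: the player to move is in a losing position under optimal play; Ada is about to move from it and so loses — Bo wins.

Bo wins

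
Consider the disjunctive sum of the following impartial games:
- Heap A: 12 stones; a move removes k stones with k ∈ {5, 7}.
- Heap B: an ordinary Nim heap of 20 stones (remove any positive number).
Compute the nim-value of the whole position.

Grundy values for heap A (subtraction set {5, 7}):
k:     0  1  2  3  4  5  6  7  8  9 10 11 12
g(k):  0  0  0  0  0  1  1  1  1  1  2  2  0
So g(12) = 0.
Heap B is a plain Nim heap of size 20, so its Grundy value is 20.
The value of a disjunctive sum is the nim-sum of the parts.
Combined value = 0 ⊕ 20 = 20.

20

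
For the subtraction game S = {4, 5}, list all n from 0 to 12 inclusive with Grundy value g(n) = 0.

0, 1, 2, 3, 9, 10, 11, 12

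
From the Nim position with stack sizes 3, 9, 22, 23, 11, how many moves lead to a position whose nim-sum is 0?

Compute the nim-sum pairwise:
3 ^ 9 = 10
10 ^ 22 = 28
28 ^ 23 = 11
11 ^ 11 = 0
The nim-sum is already 0, so every move leaves a nonzero nim-sum — there are no winning moves.

0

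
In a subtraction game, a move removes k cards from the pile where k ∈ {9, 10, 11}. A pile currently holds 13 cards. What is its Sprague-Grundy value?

Build the Grundy sequence with g(k) = mex{g(k−s) : s ∈ {9, 10, 11}, s ≤ k}:
k:     0  1  2  3  4  5  6  7  8  9 10 11 12 13
g(k):  0  0  0  0  0  0  0  0  0  1  1  1  1  1
So g(13) = 1.

1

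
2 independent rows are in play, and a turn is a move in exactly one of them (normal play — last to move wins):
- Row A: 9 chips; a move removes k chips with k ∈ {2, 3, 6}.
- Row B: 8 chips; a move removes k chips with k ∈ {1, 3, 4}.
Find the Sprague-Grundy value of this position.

1

For row A, compute g(0), g(1), … with moves {2, 3, 6}:
k:     0  1  2  3  4  5  6  7  8  9
g(k):  0  0  1  1  2  0  3  1  2  0
So g(9) = 0.
For row B, compute g(0), g(1), … with moves {1, 3, 4}:
g(0) = mex{} = 0
g(1) = mex{0} = 1
g(2) = mex{1} = 0
g(3) = mex{0} = 1
g(4) = mex{0,1} = 2
g(5) = mex{0,1,2} = 3
g(6) = mex{0,1,3} = 2
g(7) = mex{1,2} = 0
g(8) = mex{0,2,3} = 1
So g(8) = 1.
The value of a disjunctive sum is the nim-sum of the parts.
Combined value = 0 ⊕ 1 = 1.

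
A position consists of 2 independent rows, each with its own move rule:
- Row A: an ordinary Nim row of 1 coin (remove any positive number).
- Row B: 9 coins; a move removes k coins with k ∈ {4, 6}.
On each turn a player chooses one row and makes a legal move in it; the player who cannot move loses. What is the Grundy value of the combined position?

Row A is a plain Nim row of size 1, so its Grundy value is 1.
Grundy values for row B (subtraction set {4, 6}):
g(0) = mex{} = 0
g(1) = mex{} = 0
g(2) = mex{} = 0
g(3) = mex{} = 0
g(4) = mex{0} = 1
g(5) = mex{0} = 1
g(6) = mex{0} = 1
g(7) = mex{0} = 1
g(8) = mex{0,1} = 2
g(9) = mex{0,1} = 2
So g(9) = 2.
By the Sprague-Grundy theorem, the Grundy value of a sum of independent games is the XOR of the component values.
Combined value = 1 XOR 2 = 3.

3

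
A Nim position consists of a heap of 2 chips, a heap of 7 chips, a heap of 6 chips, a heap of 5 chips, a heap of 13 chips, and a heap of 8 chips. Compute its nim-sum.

Nim-sum: 2 XOR 7 XOR 6 XOR 5 XOR 13 XOR 8 = 3.

3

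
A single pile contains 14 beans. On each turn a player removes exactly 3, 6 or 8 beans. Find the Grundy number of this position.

1

Build the Grundy sequence with g(k) = mex{g(k−s) : s ∈ {3, 6, 8}, s ≤ k}:
g(0) = mex{} = 0
g(1) = mex{} = 0
g(2) = mex{} = 0
g(3) = mex{0} = 1
g(4) = mex{0} = 1
g(5) = mex{0} = 1
g(6) = mex{0,1} = 2
g(7) = mex{0,1} = 2
g(8) = mex{0,1} = 2
g(9) = mex{0,1,2} = 3
g(10) = mex{0,1,2} = 3
g(11) = mex{1,2} = 0
g(12) = mex{1,2,3} = 0
g(13) = mex{1,2,3} = 0
g(14) = mex{0,2} = 1
So g(14) = 1.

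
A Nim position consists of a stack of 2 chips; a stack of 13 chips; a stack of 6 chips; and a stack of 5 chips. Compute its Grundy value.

Write each in binary and XOR column by column:
  0010  (2)
  1101  (13)
  0110  (6)
  0101  (5)
  ----
  1100  (12)

12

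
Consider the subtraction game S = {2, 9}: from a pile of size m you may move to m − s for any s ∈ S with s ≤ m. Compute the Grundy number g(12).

0

Grundy values for subtraction set {2, 9}:
k:     0  1  2  3  4  5  6  7  8  9 10 11 12
g(k):  0  0  1  1  0  0  1  1  0  2  1  0  0
So g(12) = 0.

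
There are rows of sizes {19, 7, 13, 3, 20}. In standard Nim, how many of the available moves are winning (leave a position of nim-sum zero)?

Nim-sum: 19 ⊕ 7 ⊕ 13 ⊕ 3 ⊕ 20 = 14.
The overall nim-sum is X = 14. A row of size p has a winning move iff p XOR X < p (reduce it to p XOR X).
  19: 19 XOR 14 = 29 ≥ 19 — no move.
  7: 7 XOR 14 = 9 ≥ 7 — no move.
  13: 13 XOR 14 = 3 < 13 — winning move (to 3).
  3: 3 XOR 14 = 13 ≥ 3 — no move.
  20: 20 XOR 14 = 26 ≥ 20 — no move.
That gives 1 winning move.

1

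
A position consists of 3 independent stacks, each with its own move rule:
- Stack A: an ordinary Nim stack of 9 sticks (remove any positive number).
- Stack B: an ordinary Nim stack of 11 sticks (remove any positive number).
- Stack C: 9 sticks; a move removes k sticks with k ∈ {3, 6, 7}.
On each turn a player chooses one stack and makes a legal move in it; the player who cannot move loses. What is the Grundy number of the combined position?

Stack A is a plain Nim stack of size 9, so its Grundy value is 9.
Stack B is a plain Nim stack of size 11, so its Grundy value is 11.
For stack C, compute g(0), g(1), … with moves {3, 6, 7}:
g(0) = mex{} = 0
g(1) = mex{} = 0
g(2) = mex{} = 0
g(3) = mex{0} = 1
g(4) = mex{0} = 1
g(5) = mex{0} = 1
g(6) = mex{0,1} = 2
g(7) = mex{0,1} = 2
g(8) = mex{0,1} = 2
g(9) = mex{0,1,2} = 3
So g(9) = 3.
By the Sprague-Grundy theorem, the Grundy value of a sum of independent games is the XOR of the component values.
Combined value = 9 XOR 11 XOR 3 = 1.

1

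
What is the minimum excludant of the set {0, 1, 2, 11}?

The values 0, 1, 2 are all present; 3 is the first non-negative integer missing from the set.

3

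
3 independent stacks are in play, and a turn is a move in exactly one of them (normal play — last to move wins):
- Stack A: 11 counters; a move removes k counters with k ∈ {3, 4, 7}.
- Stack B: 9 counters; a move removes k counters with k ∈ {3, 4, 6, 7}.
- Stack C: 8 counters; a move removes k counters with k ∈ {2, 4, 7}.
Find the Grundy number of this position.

Build the Grundy sequence for stack A with g(k) = mex{g(k−s) : s ∈ {3, 4, 7}, s ≤ k}:
k:     0  1  2  3  4  5  6  7  8  9 10 11
g(k):  0  0  0  1  1  1  2  2  2  3  0  0
So g(11) = 0.
Grundy values for stack B (subtraction set {3, 4, 6, 7}):
k:     0  1  2  3  4  5  6  7  8  9
g(k):  0  0  0  1  1  1  2  2  2  3
So g(9) = 3.
Build the Grundy sequence for stack C with g(k) = mex{g(k−s) : s ∈ {2, 4, 7}, s ≤ k}:
g(0) = mex{} = 0
g(1) = mex{} = 0
g(2) = mex{0} = 1
g(3) = mex{0} = 1
g(4) = mex{0,1} = 2
g(5) = mex{0,1} = 2
g(6) = mex{1,2} = 0
g(7) = mex{0,1,2} = 3
g(8) = mex{0,2} = 1
So g(8) = 1.
The value of a disjunctive sum is the nim-sum of the parts.
Combined value = 0 XOR 3 XOR 1 = 2.

2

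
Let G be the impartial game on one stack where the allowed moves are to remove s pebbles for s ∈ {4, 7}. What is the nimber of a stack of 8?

Grundy values for subtraction set {4, 7}:
g(0) = mex{} = 0
g(1) = mex{} = 0
g(2) = mex{} = 0
g(3) = mex{} = 0
g(4) = mex{0} = 1
g(5) = mex{0} = 1
g(6) = mex{0} = 1
g(7) = mex{0} = 1
g(8) = mex{0,1} = 2
So g(8) = 2.

2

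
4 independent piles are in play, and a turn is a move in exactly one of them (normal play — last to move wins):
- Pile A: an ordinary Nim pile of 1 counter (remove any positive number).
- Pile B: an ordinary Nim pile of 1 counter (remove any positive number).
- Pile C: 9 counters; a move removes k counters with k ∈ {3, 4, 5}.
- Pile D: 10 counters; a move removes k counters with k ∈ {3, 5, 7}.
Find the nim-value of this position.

0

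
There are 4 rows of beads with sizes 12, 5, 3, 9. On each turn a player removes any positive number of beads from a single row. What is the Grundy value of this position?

3

Compute the nim-sum pairwise:
12 ^ 5 = 9
9 ^ 3 = 10
10 ^ 9 = 3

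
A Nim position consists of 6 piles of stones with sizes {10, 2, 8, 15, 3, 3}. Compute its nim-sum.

Compute the nim-sum pairwise:
10 ^ 2 = 8
8 ^ 8 = 0
0 ^ 15 = 15
15 ^ 3 = 12
12 ^ 3 = 15

15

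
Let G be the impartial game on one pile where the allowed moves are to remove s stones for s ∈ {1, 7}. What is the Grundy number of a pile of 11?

Compute g(0), g(1), … for moves {1, 7}:
k:     0  1  2  3  4  5  6  7  8  9 10 11
g(k):  0  1  0  1  0  1  0  1  0  1  0  1
So g(11) = 1.

1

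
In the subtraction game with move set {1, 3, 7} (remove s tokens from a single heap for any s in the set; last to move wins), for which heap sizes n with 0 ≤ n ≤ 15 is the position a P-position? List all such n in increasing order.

0, 2, 4, 6, 8, 10, 12, 14

Grundy values for subtraction set {1, 3, 7}:
k:     0  1  2  3  4  5  6  7  8  9 10 11 12 13 14 15
g(k):  0  1  0  1  0  1  0  1  0  1  0  1  0  1  0  1
The P-positions (g = 0) in 0..15 are 0, 2, 4, 6, 8, 10, 12, 14.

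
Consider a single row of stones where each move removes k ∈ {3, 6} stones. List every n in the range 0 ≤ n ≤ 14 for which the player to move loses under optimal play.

Grundy values for subtraction set {3, 6}:
k:     0  1  2  3  4  5  6  7  8  9 10 11 12 13 14
g(k):  0  0  0  1  1  1  2  2  2  0  0  0  1  1  1
The P-positions (g = 0) in 0..14 are 0, 1, 2, 9, 10, 11.

0, 1, 2, 9, 10, 11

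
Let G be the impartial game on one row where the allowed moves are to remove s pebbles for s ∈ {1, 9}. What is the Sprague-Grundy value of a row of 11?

Build the Grundy sequence with g(k) = mex{g(k−s) : s ∈ {1, 9}, s ≤ k}:
g(0) = mex{} = 0
g(1) = mex{0} = 1
g(2) = mex{1} = 0
g(3) = mex{0} = 1
g(4) = mex{1} = 0
g(5) = mex{0} = 1
g(6) = mex{1} = 0
g(7) = mex{0} = 1
g(8) = mex{1} = 0
g(9) = mex{0} = 1
g(10) = mex{1} = 0
g(11) = mex{0} = 1
So g(11) = 1.

1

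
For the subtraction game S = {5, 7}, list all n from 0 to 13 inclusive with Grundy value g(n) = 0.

0, 1, 2, 3, 4, 12, 13

Grundy values for subtraction set {5, 7}:
k:     0  1  2  3  4  5  6  7  8  9 10 11 12 13
g(k):  0  0  0  0  0  1  1  1  1  1  2  2  0  0
The P-positions (g = 0) in 0..13 are 0, 1, 2, 3, 4, 12, 13.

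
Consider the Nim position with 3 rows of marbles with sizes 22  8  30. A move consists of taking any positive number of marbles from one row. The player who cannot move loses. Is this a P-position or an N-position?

P-position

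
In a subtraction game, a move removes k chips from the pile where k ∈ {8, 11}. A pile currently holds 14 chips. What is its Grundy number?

1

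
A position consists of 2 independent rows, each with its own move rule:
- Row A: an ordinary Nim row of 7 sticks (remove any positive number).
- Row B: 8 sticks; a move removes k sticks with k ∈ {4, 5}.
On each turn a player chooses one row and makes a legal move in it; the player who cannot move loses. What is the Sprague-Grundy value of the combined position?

Row A is a plain Nim row of size 7, so its Grundy value is 7.
For row B, compute g(0), g(1), … with moves {4, 5}:
g(0) = mex{} = 0
g(1) = mex{} = 0
g(2) = mex{} = 0
g(3) = mex{} = 0
g(4) = mex{0} = 1
g(5) = mex{0} = 1
g(6) = mex{0} = 1
g(7) = mex{0} = 1
g(8) = mex{0,1} = 2
So g(8) = 2.
The value of a disjunctive sum is the nim-sum of the parts.
Combined value = 7 ⊕ 2 = 5.

5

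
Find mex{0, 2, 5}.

0 is in the set but 1 is not, so the mex is 1.

1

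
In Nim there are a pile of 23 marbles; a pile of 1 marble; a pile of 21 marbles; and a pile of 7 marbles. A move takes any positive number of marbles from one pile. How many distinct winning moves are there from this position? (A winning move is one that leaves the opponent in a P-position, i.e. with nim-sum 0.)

3

Nim-sum: 23 XOR 1 XOR 21 XOR 7 = 4.
The overall nim-sum is X = 4. A pile of size p has a winning move iff p XOR X < p (reduce it to p XOR X).
  23: 23 XOR 4 = 19 < 23 — winning move (to 19).
  1: 1 XOR 4 = 5 ≥ 1 — no move.
  21: 21 XOR 4 = 17 < 21 — winning move (to 17).
  7: 7 XOR 4 = 3 < 7 — winning move (to 3).
That gives 3 winning moves.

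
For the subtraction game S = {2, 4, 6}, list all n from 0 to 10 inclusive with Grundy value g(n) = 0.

0, 1, 8, 9

Compute g(0), g(1), … for moves {2, 4, 6}:
g(0) = mex{} = 0
g(1) = mex{} = 0
g(2) = mex{0} = 1
g(3) = mex{0} = 1
g(4) = mex{0,1} = 2
g(5) = mex{0,1} = 2
g(6) = mex{0,1,2} = 3
g(7) = mex{0,1,2} = 3
g(8) = mex{1,2,3} = 0
g(9) = mex{1,2,3} = 0
g(10) = mex{0,2,3} = 1
The P-positions (g = 0) in 0..10 are 0, 1, 8, 9.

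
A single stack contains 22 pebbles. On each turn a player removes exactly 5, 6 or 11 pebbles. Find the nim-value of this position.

1

Grundy values for subtraction set {5, 6, 11}:
k:     0  1  2  3  4  5  6  7  8  9 10 11 12 13 14 15 16 17 18 19 20 21 22
g(k):  0  0  0  0  0  1  1  1  1  1  2  2  2  2  2  3  0  0  0  0  0  1  1
So g(22) = 1.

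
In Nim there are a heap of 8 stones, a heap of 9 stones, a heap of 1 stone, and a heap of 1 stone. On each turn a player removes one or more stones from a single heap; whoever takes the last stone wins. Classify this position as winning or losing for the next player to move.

Winning position

Compute the nim-sum pairwise:
8 ⊕ 9 = 1
1 ⊕ 1 = 0
0 ⊕ 1 = 1
The nim-sum is 1 ≠ 0, so this is an N-position: the player to move can win.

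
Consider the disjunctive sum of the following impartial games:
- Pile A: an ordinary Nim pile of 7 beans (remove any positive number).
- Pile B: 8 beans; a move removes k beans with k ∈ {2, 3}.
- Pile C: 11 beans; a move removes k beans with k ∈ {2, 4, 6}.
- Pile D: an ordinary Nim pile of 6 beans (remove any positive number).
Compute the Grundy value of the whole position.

Pile A is a plain Nim pile of size 7, so its Grundy value is 7.
For pile B, compute g(0), g(1), … with moves {2, 3}:
k:     0  1  2  3  4  5  6  7  8
g(k):  0  0  1  1  2  0  0  1  1
So g(8) = 1.
Build the Grundy sequence for pile C with g(k) = mex{g(k−s) : s ∈ {2, 4, 6}, s ≤ k}:
g(0) = mex{} = 0
g(1) = mex{} = 0
g(2) = mex{0} = 1
g(3) = mex{0} = 1
g(4) = mex{0,1} = 2
g(5) = mex{0,1} = 2
g(6) = mex{0,1,2} = 3
g(7) = mex{0,1,2} = 3
g(8) = mex{1,2,3} = 0
g(9) = mex{1,2,3} = 0
g(10) = mex{0,2,3} = 1
g(11) = mex{0,2,3} = 1
So g(11) = 1.
Pile D is a plain Nim pile of size 6, so its Grundy value is 6.
The value of a disjunctive sum is the nim-sum of the parts.
Combined value = 7 XOR 1 XOR 1 XOR 6 = 1.

1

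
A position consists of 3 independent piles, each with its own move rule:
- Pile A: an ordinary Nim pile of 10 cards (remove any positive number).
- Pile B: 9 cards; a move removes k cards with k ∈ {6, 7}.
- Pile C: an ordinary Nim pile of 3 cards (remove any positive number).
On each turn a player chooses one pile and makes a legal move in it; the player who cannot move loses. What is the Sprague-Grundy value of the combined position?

8

Pile A is a plain Nim pile of size 10, so its Grundy value is 10.
Build the Grundy sequence for pile B with g(k) = mex{g(k−s) : s ∈ {6, 7}, s ≤ k}:
k:     0  1  2  3  4  5  6  7  8  9
g(k):  0  0  0  0  0  0  1  1  1  1
So g(9) = 1.
Pile C is a plain Nim pile of size 3, so its Grundy value is 3.
The value of a disjunctive sum is the nim-sum of the parts.
Combined value = 10 XOR 1 XOR 3 = 8.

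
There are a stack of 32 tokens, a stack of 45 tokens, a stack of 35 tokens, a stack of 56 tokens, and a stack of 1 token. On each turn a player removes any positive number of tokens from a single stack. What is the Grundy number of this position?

23

Compute the nim-sum pairwise:
32 ^ 45 = 13
13 ^ 35 = 46
46 ^ 56 = 22
22 ^ 1 = 23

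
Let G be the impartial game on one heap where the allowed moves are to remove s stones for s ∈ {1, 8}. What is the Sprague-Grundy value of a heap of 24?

0

Build the Grundy sequence with g(k) = mex{g(k−s) : s ∈ {1, 8}, s ≤ k}:
k:     0  1  2  3  4  5  6  7  8  9 10 11 12 13 14 15 16 17 18 19 20 21 22 23 24
g(k):  0  1  0  1  0  1  0  1  2  0  1  0  1  0  1  0  1  2  0  1  0  1  0  1  0
So g(24) = 0.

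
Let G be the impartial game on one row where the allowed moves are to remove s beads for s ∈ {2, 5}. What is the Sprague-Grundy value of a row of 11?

0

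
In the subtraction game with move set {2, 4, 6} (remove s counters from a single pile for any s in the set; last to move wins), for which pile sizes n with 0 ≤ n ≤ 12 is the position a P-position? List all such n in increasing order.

Build the Grundy sequence with g(k) = mex{g(k−s) : s ∈ {2, 4, 6}, s ≤ k}:
g(0) = mex{} = 0
g(1) = mex{} = 0
g(2) = mex{0} = 1
g(3) = mex{0} = 1
g(4) = mex{0,1} = 2
g(5) = mex{0,1} = 2
g(6) = mex{0,1,2} = 3
g(7) = mex{0,1,2} = 3
g(8) = mex{1,2,3} = 0
g(9) = mex{1,2,3} = 0
g(10) = mex{0,2,3} = 1
g(11) = mex{0,2,3} = 1
g(12) = mex{0,1,3} = 2
The P-positions (g = 0) in 0..12 are 0, 1, 8, 9.

0, 1, 8, 9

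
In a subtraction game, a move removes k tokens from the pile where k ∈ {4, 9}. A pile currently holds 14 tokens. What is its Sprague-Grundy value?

Build the Grundy sequence with g(k) = mex{g(k−s) : s ∈ {4, 9}, s ≤ k}:
k:     0  1  2  3  4  5  6  7  8  9 10 11 12 13 14
g(k):  0  0  0  0  1  1  1  1  0  2  2  2  1  0  0
So g(14) = 0.

0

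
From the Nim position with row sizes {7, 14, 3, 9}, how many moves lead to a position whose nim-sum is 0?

Nim-sum: 7 XOR 14 XOR 3 XOR 9 = 3.
The overall nim-sum is X = 3. A row of size p has a winning move iff p XOR X < p (reduce it to p XOR X).
  7: 7 XOR 3 = 4 < 7 — winning move (to 4).
  14: 14 XOR 3 = 13 < 14 — winning move (to 13).
  3: 3 XOR 3 = 0 < 3 — winning move (to 0).
  9: 9 XOR 3 = 10 ≥ 9 — no move.
That gives 3 winning moves.

3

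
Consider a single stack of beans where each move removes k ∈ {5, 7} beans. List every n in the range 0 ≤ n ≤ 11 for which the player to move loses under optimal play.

Grundy values for subtraction set {5, 7}:
k:     0  1  2  3  4  5  6  7  8  9 10 11
g(k):  0  0  0  0  0  1  1  1  1  1  2  2
The P-positions (g = 0) in 0..11 are 0, 1, 2, 3, 4.

0, 1, 2, 3, 4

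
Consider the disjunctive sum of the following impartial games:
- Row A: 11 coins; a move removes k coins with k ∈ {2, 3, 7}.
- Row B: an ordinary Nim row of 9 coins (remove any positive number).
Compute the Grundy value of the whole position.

9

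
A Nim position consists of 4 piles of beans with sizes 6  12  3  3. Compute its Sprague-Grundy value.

10

Nim-sum: 6 ⊕ 12 ⊕ 3 ⊕ 3 = 10.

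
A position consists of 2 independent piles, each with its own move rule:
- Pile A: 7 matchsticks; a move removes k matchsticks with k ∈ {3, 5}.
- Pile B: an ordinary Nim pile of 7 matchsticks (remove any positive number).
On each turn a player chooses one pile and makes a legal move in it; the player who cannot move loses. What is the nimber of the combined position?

5

Build the Grundy sequence for pile A with g(k) = mex{g(k−s) : s ∈ {3, 5}, s ≤ k}:
k:     0  1  2  3  4  5  6  7
g(k):  0  0  0  1  1  1  2  2
So g(7) = 2.
Pile B is a plain Nim pile of size 7, so its Grundy value is 7.
The value of a disjunctive sum is the nim-sum of the parts.
Combined value = 2 XOR 7 = 5.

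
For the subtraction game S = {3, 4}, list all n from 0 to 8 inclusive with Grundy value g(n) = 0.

0, 1, 2, 7, 8

Grundy values for subtraction set {3, 4}:
k:     0  1  2  3  4  5  6  7  8
g(k):  0  0  0  1  1  1  2  0  0
The P-positions (g = 0) in 0..8 are 0, 1, 2, 7, 8.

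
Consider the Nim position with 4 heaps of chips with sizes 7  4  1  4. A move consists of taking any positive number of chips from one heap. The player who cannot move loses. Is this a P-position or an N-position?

Compute the nim-sum pairwise:
7 ^ 4 = 3
3 ^ 1 = 2
2 ^ 4 = 6
The nim-sum is 6 ≠ 0, so this is an N-position: the player to move can win.

N-position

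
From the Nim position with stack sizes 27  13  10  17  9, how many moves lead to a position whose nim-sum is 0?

1

Compute the nim-sum pairwise:
27 ^ 13 = 22
22 ^ 10 = 28
28 ^ 17 = 13
13 ^ 9 = 4
The overall nim-sum is X = 4. A stack of size p has a winning move iff p XOR X < p (reduce it to p XOR X).
  27: 27 XOR 4 = 31 ≥ 27 — no move.
  13: 13 XOR 4 = 9 < 13 — winning move (to 9).
  10: 10 XOR 4 = 14 ≥ 10 — no move.
  17: 17 XOR 4 = 21 ≥ 17 — no move.
  9: 9 XOR 4 = 13 ≥ 9 — no move.
That gives 1 winning move.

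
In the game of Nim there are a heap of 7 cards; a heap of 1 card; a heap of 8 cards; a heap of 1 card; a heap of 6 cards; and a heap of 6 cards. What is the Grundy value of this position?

15

Nim-sum: 7 XOR 1 XOR 8 XOR 1 XOR 6 XOR 6 = 15.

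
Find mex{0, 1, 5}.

2

The values 0, 1 are all present; 2 is the first non-negative integer missing from the set.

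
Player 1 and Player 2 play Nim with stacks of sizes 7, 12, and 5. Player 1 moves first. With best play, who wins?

Compute the nim-sum pairwise:
7 XOR 12 = 11
11 XOR 5 = 14
The nim-sum is 14 ≠ 0, so this is an N-position: the player to move can win; Player 1 has a winning move.

Player 1 wins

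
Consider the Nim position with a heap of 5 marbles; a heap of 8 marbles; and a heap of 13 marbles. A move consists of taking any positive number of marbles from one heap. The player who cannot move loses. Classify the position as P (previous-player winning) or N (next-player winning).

P-position

Nim-sum: 5 ⊕ 8 ⊕ 13 = 0.
The nim-sum is 0, so this is a P-position: the player to move is in a losing position under optimal play.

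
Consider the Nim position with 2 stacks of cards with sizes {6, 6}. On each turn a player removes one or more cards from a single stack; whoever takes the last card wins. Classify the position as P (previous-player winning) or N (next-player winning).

P-position

Compute the nim-sum pairwise:
6 ^ 6 = 0
The nim-sum is 0, so this is a P-position: the player to move is in a losing position under optimal play.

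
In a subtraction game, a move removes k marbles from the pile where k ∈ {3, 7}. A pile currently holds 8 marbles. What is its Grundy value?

2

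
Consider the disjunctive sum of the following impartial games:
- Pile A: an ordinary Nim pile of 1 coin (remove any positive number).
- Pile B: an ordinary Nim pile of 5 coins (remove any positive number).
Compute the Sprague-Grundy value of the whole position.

Pile A is a plain Nim pile of size 1, so its Grundy value is 1.
Pile B is a plain Nim pile of size 5, so its Grundy value is 5.
By the Sprague-Grundy theorem, the Grundy value of a sum of independent games is the XOR of the component values.
Combined value = 1 ⊕ 5 = 4.

4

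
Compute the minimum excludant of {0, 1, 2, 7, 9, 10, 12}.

3

The values 0, 1, 2 are all present; 3 is the first non-negative integer missing from the set.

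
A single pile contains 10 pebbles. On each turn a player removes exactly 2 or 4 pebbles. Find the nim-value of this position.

2

Compute g(0), g(1), … for moves {2, 4}:
g(0) = mex{} = 0
g(1) = mex{} = 0
g(2) = mex{0} = 1
g(3) = mex{0} = 1
g(4) = mex{0,1} = 2
g(5) = mex{0,1} = 2
g(6) = mex{1,2} = 0
g(7) = mex{1,2} = 0
g(8) = mex{0,2} = 1
g(9) = mex{0,2} = 1
g(10) = mex{0,1} = 2
So g(10) = 2.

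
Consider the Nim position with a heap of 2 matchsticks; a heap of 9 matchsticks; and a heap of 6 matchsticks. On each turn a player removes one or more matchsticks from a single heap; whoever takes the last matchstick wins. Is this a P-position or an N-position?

N-position

Compute the nim-sum pairwise:
2 XOR 9 = 11
11 XOR 6 = 13
The nim-sum is 13 ≠ 0, so this is an N-position: the player to move can win.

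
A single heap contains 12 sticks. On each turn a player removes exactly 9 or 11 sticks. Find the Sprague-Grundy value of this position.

1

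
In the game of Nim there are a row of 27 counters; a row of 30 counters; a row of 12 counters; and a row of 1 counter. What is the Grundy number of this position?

Compute the nim-sum pairwise:
27 ⊕ 30 = 5
5 ⊕ 12 = 9
9 ⊕ 1 = 8

8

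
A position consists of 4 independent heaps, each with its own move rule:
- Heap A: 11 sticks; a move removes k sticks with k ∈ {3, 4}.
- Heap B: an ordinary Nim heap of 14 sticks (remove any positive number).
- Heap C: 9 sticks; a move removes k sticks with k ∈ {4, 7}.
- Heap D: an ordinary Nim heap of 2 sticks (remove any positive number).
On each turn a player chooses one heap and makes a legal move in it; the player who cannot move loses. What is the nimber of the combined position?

15

Build the Grundy sequence for heap A with g(k) = mex{g(k−s) : s ∈ {3, 4}, s ≤ k}:
k:     0  1  2  3  4  5  6  7  8  9 10 11
g(k):  0  0  0  1  1  1  2  0  0  0  1  1
So g(11) = 1.
Heap B is a plain Nim heap of size 14, so its Grundy value is 14.
For heap C, compute g(0), g(1), … with moves {4, 7}:
g(0) = mex{} = 0
g(1) = mex{} = 0
g(2) = mex{} = 0
g(3) = mex{} = 0
g(4) = mex{0} = 1
g(5) = mex{0} = 1
g(6) = mex{0} = 1
g(7) = mex{0} = 1
g(8) = mex{0,1} = 2
g(9) = mex{0,1} = 2
So g(9) = 2.
Heap D is a plain Nim heap of size 2, so its Grundy value is 2.
The value of a disjunctive sum is the nim-sum of the parts.
Combined value = 1 XOR 14 XOR 2 XOR 2 = 15.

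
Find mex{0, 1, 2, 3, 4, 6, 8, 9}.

5

The values 0, 1, 2, 3, 4 are all present; 5 is the first non-negative integer missing from the set.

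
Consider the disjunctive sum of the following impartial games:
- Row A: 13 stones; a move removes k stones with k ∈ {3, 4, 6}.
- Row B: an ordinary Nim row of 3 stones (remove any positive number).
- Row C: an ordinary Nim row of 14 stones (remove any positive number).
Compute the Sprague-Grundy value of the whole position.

12

Grundy values for row A (subtraction set {3, 4, 6}):
k:     0  1  2  3  4  5  6  7  8  9 10 11 12 13
g(k):  0  0  0  1  1  1  2  2  2  0  0  0  1  1
So g(13) = 1.
Row B is a plain Nim row of size 3, so its Grundy value is 3.
Row C is a plain Nim row of size 14, so its Grundy value is 14.
By the Sprague-Grundy theorem, the Grundy value of a sum of independent games is the XOR of the component values.
Combined value = 1 XOR 3 XOR 14 = 12.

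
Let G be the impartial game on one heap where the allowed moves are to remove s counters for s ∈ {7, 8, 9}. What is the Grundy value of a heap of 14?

2

Compute g(0), g(1), … for moves {7, 8, 9}:
k:     0  1  2  3  4  5  6  7  8  9 10 11 12 13 14
g(k):  0  0  0  0  0  0  0  1  1  1  1  1  1  1  2
So g(14) = 2.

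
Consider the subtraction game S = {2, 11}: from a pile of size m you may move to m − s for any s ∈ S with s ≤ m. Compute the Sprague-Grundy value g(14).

0

Build the Grundy sequence with g(k) = mex{g(k−s) : s ∈ {2, 11}, s ≤ k}:
g(0) = mex{} = 0
g(1) = mex{} = 0
g(2) = mex{0} = 1
g(3) = mex{0} = 1
g(4) = mex{1} = 0
g(5) = mex{1} = 0
g(6) = mex{0} = 1
g(7) = mex{0} = 1
g(8) = mex{1} = 0
g(9) = mex{1} = 0
g(10) = mex{0} = 1
g(11) = mex{0} = 1
g(12) = mex{0,1} = 2
g(13) = mex{1} = 0
g(14) = mex{1,2} = 0
So g(14) = 0.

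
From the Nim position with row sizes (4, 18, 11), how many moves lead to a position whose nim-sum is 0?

1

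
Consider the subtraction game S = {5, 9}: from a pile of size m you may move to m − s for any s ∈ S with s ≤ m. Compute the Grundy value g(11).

2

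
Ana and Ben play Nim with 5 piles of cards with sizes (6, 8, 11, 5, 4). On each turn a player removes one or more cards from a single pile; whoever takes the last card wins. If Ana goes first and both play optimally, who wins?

Ana wins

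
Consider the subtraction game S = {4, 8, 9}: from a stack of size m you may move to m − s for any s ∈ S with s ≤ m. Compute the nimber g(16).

Build the Grundy sequence with g(k) = mex{g(k−s) : s ∈ {4, 8, 9}, s ≤ k}:
k:     0  1  2  3  4  5  6  7  8  9 10 11 12 13 14 15 16
g(k):  0  0  0  0  1  1  1  1  2  2  2  2  3  0  0  0  0
So g(16) = 0.

0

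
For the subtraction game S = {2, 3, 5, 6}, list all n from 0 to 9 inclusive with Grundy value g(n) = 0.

0, 1, 8, 9

Compute g(0), g(1), … for moves {2, 3, 5, 6}:
g(0) = mex{} = 0
g(1) = mex{} = 0
g(2) = mex{0} = 1
g(3) = mex{0} = 1
g(4) = mex{0,1} = 2
g(5) = mex{0,1} = 2
g(6) = mex{0,1,2} = 3
g(7) = mex{0,1,2} = 3
g(8) = mex{1,2,3} = 0
g(9) = mex{1,2,3} = 0
The P-positions (g = 0) in 0..9 are 0, 1, 8, 9.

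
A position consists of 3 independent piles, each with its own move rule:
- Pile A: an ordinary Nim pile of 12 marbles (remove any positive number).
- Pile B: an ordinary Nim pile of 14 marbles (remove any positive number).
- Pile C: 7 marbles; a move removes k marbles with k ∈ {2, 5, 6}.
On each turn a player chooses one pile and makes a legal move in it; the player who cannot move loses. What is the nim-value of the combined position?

Pile A is a plain Nim pile of size 12, so its Grundy value is 12.
Pile B is a plain Nim pile of size 14, so its Grundy value is 14.
Grundy values for pile C (subtraction set {2, 5, 6}):
g(0) = mex{} = 0
g(1) = mex{} = 0
g(2) = mex{0} = 1
g(3) = mex{0} = 1
g(4) = mex{1} = 0
g(5) = mex{0,1} = 2
g(6) = mex{0} = 1
g(7) = mex{0,1,2} = 3
So g(7) = 3.
By the Sprague-Grundy theorem, the Grundy value of a sum of independent games is the XOR of the component values.
Combined value = 12 XOR 14 XOR 3 = 1.

1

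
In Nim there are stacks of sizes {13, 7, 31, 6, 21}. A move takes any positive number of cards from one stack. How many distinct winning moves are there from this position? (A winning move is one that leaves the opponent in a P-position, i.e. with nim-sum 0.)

Write each in binary and XOR column by column:
  01101  (13)
  00111  (7)
  11111  (31)
  00110  (6)
  10101  (21)
  -----
  00110  (6)
The overall nim-sum is X = 6. A stack of size p has a winning move iff p XOR X < p (reduce it to p XOR X).
  13: 13 XOR 6 = 11 < 13 — winning move (to 11).
  7: 7 XOR 6 = 1 < 7 — winning move (to 1).
  31: 31 XOR 6 = 25 < 31 — winning move (to 25).
  6: 6 XOR 6 = 0 < 6 — winning move (to 0).
  21: 21 XOR 6 = 19 < 21 — winning move (to 19).
That gives 5 winning moves.

5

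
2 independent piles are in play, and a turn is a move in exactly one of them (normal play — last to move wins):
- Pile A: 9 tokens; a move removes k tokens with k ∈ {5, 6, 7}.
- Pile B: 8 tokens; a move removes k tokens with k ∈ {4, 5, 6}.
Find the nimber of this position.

Grundy values for pile A (subtraction set {5, 6, 7}):
k:     0  1  2  3  4  5  6  7  8  9
g(k):  0  0  0  0  0  1  1  1  1  1
So g(9) = 1.
Grundy values for pile B (subtraction set {4, 5, 6}):
k:     0  1  2  3  4  5  6  7  8
g(k):  0  0  0  0  1  1  1  1  2
So g(8) = 2.
The value of a disjunctive sum is the nim-sum of the parts.
Combined value = 1 ⊕ 2 = 3.

3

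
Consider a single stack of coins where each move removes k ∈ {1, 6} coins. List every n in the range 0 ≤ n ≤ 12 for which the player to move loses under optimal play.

0, 2, 4, 7, 9, 11

Compute g(0), g(1), … for moves {1, 6}:
g(0) = mex{} = 0
g(1) = mex{0} = 1
g(2) = mex{1} = 0
g(3) = mex{0} = 1
g(4) = mex{1} = 0
g(5) = mex{0} = 1
g(6) = mex{0,1} = 2
g(7) = mex{1,2} = 0
g(8) = mex{0} = 1
g(9) = mex{1} = 0
g(10) = mex{0} = 1
g(11) = mex{1} = 0
g(12) = mex{0,2} = 1
The P-positions (g = 0) in 0..12 are 0, 2, 4, 7, 9, 11.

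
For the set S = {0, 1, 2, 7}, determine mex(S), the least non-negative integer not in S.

3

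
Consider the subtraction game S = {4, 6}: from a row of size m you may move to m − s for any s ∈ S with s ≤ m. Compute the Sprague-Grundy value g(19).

2

Build the Grundy sequence with g(k) = mex{g(k−s) : s ∈ {4, 6}, s ≤ k}:
k:     0  1  2  3  4  5  6  7  8  9 10 11 12 13 14 15 16 17 18 19
g(k):  0  0  0  0  1  1  1  1  2  2  0  0  0  0  1  1  1  1  2  2
So g(19) = 2.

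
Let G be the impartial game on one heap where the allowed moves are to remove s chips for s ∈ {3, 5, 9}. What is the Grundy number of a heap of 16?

0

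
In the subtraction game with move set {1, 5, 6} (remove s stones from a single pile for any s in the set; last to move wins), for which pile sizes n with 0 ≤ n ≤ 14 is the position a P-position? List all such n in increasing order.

0, 2, 4, 11, 13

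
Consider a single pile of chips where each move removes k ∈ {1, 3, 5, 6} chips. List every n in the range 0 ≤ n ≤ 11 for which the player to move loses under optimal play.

0, 2, 4, 11

Build the Grundy sequence with g(k) = mex{g(k−s) : s ∈ {1, 3, 5, 6}, s ≤ k}:
k:     0  1  2  3  4  5  6  7  8  9 10 11
g(k):  0  1  0  1  0  1  2  3  2  3  2  0
The P-positions (g = 0) in 0..11 are 0, 2, 4, 11.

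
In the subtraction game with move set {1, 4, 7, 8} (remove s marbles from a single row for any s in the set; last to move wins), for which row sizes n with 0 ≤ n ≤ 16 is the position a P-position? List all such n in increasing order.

0, 2, 5, 11, 14, 16

Grundy values for subtraction set {1, 4, 7, 8}:
k:     0  1  2  3  4  5  6  7  8  9 10 11 12 13 14 15 16
g(k):  0  1  0  1  2  0  1  2  3  2  3  0  1  3  0  1  0
The P-positions (g = 0) in 0..16 are 0, 2, 5, 11, 14, 16.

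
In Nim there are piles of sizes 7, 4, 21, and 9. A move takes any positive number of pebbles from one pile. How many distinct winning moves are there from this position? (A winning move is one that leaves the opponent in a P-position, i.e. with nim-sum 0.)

Nim-sum: 7 ⊕ 4 ⊕ 21 ⊕ 9 = 31.
The overall nim-sum is X = 31. A pile of size p has a winning move iff p XOR X < p (reduce it to p XOR X).
  7: 7 XOR 31 = 24 ≥ 7 — no move.
  4: 4 XOR 31 = 27 ≥ 4 — no move.
  21: 21 XOR 31 = 10 < 21 — winning move (to 10).
  9: 9 XOR 31 = 22 ≥ 9 — no move.
That gives 1 winning move.

1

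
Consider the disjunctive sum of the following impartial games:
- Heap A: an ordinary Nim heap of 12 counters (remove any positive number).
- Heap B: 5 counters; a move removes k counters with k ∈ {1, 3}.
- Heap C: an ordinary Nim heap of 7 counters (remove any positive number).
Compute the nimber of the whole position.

10

Heap A is a plain Nim heap of size 12, so its Grundy value is 12.
Build the Grundy sequence for heap B with g(k) = mex{g(k−s) : s ∈ {1, 3}, s ≤ k}:
k:     0  1  2  3  4  5
g(k):  0  1  0  1  0  1
So g(5) = 1.
Heap C is a plain Nim heap of size 7, so its Grundy value is 7.
By the Sprague-Grundy theorem, the Grundy value of a sum of independent games is the XOR of the component values.
Combined value = 12 ⊕ 1 ⊕ 7 = 10.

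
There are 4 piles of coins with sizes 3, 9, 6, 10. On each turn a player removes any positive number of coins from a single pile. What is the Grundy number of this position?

Compute the nim-sum pairwise:
3 ⊕ 9 = 10
10 ⊕ 6 = 12
12 ⊕ 10 = 6

6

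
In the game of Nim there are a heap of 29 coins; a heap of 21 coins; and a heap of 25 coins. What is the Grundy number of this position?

17

Compute the nim-sum pairwise:
29 ^ 21 = 8
8 ^ 25 = 17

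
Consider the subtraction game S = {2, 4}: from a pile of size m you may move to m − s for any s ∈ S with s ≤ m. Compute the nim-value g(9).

1

Build the Grundy sequence with g(k) = mex{g(k−s) : s ∈ {2, 4}, s ≤ k}:
g(0) = mex{} = 0
g(1) = mex{} = 0
g(2) = mex{0} = 1
g(3) = mex{0} = 1
g(4) = mex{0,1} = 2
g(5) = mex{0,1} = 2
g(6) = mex{1,2} = 0
g(7) = mex{1,2} = 0
g(8) = mex{0,2} = 1
g(9) = mex{0,2} = 1
So g(9) = 1.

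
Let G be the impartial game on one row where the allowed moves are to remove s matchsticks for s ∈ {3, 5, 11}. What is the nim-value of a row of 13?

1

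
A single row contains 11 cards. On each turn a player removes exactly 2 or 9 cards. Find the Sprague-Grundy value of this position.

0

Compute g(0), g(1), … for moves {2, 9}:
g(0) = mex{} = 0
g(1) = mex{} = 0
g(2) = mex{0} = 1
g(3) = mex{0} = 1
g(4) = mex{1} = 0
g(5) = mex{1} = 0
g(6) = mex{0} = 1
g(7) = mex{0} = 1
g(8) = mex{1} = 0
g(9) = mex{0,1} = 2
g(10) = mex{0} = 1
g(11) = mex{1,2} = 0
So g(11) = 0.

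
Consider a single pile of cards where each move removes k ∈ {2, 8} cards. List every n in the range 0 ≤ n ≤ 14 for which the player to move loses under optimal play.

0, 1, 4, 5, 10, 11, 14

Compute g(0), g(1), … for moves {2, 8}:
k:     0  1  2  3  4  5  6  7  8  9 10 11 12 13 14
g(k):  0  0  1  1  0  0  1  1  2  2  0  0  1  1  0
The P-positions (g = 0) in 0..14 are 0, 1, 4, 5, 10, 11, 14.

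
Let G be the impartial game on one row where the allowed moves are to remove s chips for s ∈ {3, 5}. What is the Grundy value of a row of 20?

1

Compute g(0), g(1), … for moves {3, 5}:
k:     0  1  2  3  4  5  6  7  8  9 10 11 12 13 14 15 16 17 18 19 20
g(k):  0  0  0  1  1  1  2  2  0  0  0  1  1  1  2  2  0  0  0  1  1
So g(20) = 1.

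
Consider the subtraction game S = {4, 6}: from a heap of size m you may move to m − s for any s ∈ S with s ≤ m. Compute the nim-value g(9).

Compute g(0), g(1), … for moves {4, 6}:
g(0) = mex{} = 0
g(1) = mex{} = 0
g(2) = mex{} = 0
g(3) = mex{} = 0
g(4) = mex{0} = 1
g(5) = mex{0} = 1
g(6) = mex{0} = 1
g(7) = mex{0} = 1
g(8) = mex{0,1} = 2
g(9) = mex{0,1} = 2
So g(9) = 2.

2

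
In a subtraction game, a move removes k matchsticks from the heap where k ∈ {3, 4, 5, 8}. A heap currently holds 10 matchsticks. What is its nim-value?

Compute g(0), g(1), … for moves {3, 4, 5, 8}:
k:     0  1  2  3  4  5  6  7  8  9 10
g(k):  0  0  0  1  1  1  2  2  2  3  3
So g(10) = 3.

3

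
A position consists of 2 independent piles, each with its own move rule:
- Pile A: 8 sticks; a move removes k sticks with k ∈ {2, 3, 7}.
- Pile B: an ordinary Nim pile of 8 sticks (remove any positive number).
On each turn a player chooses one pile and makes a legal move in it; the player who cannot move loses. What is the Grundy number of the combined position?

9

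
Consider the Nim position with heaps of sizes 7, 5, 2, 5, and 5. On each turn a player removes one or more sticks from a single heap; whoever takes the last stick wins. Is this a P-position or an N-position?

P-position

Nim-sum: 7 ^ 5 ^ 2 ^ 5 ^ 5 = 0.
The nim-sum is 0, so this is a P-position: the player to move is in a losing position under optimal play.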